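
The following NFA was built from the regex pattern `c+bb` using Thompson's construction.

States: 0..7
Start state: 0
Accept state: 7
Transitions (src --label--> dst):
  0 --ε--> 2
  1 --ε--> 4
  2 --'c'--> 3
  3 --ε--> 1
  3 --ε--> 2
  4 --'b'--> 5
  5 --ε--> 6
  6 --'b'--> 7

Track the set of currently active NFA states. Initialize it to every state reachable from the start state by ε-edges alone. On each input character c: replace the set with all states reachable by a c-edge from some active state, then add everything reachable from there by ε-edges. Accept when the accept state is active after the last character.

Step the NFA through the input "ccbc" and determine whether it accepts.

Answer: REJECT

Derivation:
start: ε-closure({0}) = {0,2}
'c' @ 1: {1,2,3,4}
'c' @ 2: {1,2,3,4}
'b' @ 3: {5,6}
'c' @ 4: {}  — no active states
end set {} — state 7 not in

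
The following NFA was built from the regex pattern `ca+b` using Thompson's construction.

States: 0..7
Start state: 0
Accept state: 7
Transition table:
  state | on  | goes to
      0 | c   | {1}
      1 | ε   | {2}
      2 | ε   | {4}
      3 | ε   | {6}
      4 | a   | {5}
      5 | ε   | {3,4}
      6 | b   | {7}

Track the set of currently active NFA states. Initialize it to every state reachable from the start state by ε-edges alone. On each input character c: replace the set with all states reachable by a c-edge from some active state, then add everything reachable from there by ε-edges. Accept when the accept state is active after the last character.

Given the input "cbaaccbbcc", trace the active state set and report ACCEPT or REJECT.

start: ε-closure({0}) = {0}
'c' @ 1: {1,2,4}
'b' @ 2: {}  — no active states
rest 'aaccbbcc' ignored (set empty)
end set {} — state 7 not in

Answer: REJECT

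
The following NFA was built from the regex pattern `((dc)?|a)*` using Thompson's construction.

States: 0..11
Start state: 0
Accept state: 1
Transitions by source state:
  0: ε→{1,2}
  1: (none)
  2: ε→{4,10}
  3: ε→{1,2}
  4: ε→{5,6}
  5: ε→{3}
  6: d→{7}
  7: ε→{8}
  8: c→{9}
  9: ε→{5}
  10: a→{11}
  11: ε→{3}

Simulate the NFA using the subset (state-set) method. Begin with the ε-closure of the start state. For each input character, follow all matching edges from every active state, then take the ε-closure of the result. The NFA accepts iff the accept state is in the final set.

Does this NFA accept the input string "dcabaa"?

initial (ε-close {0}): {0,1,2,3,4,5,6,10}
'd' @ 1: {7,8}
'c' @ 2: {1,2,3,4,5,6,9,10}  ✓accept
'a' @ 3: {1,2,3,4,5,6,10,11}  ✓accept
'b' @ 4: {}  — state set empty
rest 'aa' ignored (set empty)
final: {}; accept 1 not in set

Answer: REJECT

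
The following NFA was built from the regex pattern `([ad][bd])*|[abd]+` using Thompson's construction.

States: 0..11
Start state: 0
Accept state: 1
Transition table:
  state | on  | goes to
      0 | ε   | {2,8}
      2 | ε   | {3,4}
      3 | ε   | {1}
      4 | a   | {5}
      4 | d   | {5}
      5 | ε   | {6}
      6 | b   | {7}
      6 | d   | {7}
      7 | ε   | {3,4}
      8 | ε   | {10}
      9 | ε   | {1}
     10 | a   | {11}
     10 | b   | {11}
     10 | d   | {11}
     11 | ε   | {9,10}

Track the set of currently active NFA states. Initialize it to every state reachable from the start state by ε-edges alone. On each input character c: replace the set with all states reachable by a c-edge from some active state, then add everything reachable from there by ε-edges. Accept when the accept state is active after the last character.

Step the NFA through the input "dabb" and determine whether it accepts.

Answer: ACCEPT

Steps:
initial (ε-close {0}): {0,1,2,3,4,8,10}
'd' @ 1: {1,5,6,9,10,11}  ✓accept
'a' @ 2: {1,9,10,11}  ✓accept
'b' @ 3: {1,9,10,11}  ✓accept
'b' @ 4: {1,9,10,11}  ✓accept
after full input: {1,9,10,11}  (accept=1 in)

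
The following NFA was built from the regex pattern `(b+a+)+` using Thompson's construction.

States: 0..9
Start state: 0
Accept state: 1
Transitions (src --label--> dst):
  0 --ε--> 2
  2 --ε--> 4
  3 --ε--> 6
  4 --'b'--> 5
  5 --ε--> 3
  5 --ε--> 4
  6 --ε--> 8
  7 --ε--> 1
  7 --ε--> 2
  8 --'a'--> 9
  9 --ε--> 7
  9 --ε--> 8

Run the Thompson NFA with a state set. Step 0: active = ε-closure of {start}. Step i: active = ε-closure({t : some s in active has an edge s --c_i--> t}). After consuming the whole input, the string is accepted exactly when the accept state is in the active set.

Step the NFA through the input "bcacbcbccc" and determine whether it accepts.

Answer: REJECT

Steps:
S₀ = ε-closure({0}) = {0,2,4}
'b' @ 1: {3,4,5,6,8}
'c' @ 2: {}  — state set empty
rest 'acbcbccc' ignored (set empty)
after full input: {}  (accept=1 not in)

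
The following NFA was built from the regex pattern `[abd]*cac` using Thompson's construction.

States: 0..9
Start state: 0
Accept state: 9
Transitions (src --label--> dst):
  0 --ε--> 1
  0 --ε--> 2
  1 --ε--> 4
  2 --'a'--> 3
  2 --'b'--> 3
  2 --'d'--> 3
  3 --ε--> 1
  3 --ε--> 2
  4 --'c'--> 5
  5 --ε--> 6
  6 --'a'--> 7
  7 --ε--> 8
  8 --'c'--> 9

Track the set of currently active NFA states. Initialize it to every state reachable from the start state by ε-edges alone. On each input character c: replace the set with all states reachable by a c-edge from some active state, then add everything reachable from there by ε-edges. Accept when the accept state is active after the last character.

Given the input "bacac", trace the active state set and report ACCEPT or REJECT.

start: ε-closure({0}) = {0,1,2,4}
'b' @ 1: {1,2,3,4}
'a' @ 2: {1,2,3,4}
'c' @ 3: {5,6}
'a' @ 4: {7,8}
'c' @ 5: {9}  [accepting]
end set {9} — state 9 in

Answer: ACCEPT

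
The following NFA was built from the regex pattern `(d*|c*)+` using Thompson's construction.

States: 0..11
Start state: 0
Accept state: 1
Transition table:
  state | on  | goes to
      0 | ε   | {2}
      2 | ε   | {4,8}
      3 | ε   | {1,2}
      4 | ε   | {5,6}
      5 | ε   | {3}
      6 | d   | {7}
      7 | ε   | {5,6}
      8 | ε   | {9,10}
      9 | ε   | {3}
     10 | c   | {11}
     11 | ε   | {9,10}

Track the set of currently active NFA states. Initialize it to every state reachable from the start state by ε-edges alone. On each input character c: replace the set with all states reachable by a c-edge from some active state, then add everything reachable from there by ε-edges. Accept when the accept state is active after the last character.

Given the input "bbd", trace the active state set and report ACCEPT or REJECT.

initial (ε-close {0}): {0,1,2,3,4,5,6,8,9,10}
'b' @ 1: {}  — state set empty
rest 'bd' ignored (set empty)
after full input: {}  (accept=1 not in)

Answer: REJECT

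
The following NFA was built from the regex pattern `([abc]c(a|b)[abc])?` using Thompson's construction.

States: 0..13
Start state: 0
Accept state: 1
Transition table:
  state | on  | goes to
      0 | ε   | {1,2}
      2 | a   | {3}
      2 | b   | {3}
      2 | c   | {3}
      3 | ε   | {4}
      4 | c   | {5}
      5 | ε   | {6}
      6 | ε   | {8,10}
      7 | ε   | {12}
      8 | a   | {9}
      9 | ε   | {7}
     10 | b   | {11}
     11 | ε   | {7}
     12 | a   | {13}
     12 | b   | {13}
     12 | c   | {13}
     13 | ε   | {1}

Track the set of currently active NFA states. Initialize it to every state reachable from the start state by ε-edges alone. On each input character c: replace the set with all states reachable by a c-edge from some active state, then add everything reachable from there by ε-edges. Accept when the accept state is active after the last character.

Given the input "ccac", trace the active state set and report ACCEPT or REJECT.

Answer: ACCEPT

Steps:
initial (ε-close {0}): {0,1,2}
'c' @ 1: {3,4}
'c' @ 2: {5,6,8,10}
'a' @ 3: {7,9,12}
'c' @ 4: {1,13}  [accepting]
end set {1,13} — state 1 in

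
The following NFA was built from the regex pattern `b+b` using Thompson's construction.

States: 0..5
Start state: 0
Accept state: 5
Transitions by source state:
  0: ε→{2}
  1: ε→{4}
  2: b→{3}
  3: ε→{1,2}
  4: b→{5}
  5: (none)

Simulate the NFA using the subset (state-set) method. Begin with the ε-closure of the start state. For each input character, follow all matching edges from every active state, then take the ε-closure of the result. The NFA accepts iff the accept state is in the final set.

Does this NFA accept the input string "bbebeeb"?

Answer: REJECT

Trace:
start: ε-closure({0}) = {0,2}
'b' @ 1: {1,2,3,4}
'b' @ 2: {1,2,3,4,5}  (accept∈set)
'e' @ 3: {}  — state set empty
rest 'beeb' ignored (set empty)
final: {}; accept 5 not in set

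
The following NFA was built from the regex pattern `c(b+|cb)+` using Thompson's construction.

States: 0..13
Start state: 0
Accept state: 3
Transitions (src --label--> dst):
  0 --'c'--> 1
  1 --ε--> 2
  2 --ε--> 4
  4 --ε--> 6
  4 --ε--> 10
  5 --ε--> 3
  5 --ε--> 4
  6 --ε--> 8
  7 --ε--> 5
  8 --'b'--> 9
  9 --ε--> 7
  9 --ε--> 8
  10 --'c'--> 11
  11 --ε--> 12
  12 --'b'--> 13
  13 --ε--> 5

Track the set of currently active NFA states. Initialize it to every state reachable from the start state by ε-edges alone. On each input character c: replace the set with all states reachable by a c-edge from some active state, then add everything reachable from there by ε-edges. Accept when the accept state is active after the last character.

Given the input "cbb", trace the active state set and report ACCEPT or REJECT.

Answer: ACCEPT

Derivation:
initial (ε-close {0}): {0}
'c' @ 1: {1,2,4,6,8,10}
'b' @ 2: {3,4,5,6,7,8,9,10}  [accepting]
'b' @ 3: {3,4,5,6,7,8,9,10}  [accepting]
final: {3,4,5,6,7,8,9,10}; accept 3 in set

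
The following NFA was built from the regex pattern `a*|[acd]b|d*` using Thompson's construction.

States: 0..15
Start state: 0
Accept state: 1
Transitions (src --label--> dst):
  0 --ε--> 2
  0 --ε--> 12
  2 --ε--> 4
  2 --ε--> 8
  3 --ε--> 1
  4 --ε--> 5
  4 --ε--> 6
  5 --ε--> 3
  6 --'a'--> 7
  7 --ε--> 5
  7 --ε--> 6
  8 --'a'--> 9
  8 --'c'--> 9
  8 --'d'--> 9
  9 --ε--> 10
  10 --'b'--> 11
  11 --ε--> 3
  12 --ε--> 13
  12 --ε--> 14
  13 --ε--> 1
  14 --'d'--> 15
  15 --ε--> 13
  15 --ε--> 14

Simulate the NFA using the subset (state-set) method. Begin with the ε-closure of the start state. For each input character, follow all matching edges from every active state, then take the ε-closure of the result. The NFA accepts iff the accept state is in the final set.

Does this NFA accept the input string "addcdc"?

start: ε-closure({0}) = {0,1,2,3,4,5,6,8,12,13,14}
'a' @ 1: {1,3,5,6,7,9,10}  ✓accept
'd' @ 2: {}  — dead — no transitions
rest 'dcdc' ignored (set empty)
end set {} — state 1 not in

Answer: REJECT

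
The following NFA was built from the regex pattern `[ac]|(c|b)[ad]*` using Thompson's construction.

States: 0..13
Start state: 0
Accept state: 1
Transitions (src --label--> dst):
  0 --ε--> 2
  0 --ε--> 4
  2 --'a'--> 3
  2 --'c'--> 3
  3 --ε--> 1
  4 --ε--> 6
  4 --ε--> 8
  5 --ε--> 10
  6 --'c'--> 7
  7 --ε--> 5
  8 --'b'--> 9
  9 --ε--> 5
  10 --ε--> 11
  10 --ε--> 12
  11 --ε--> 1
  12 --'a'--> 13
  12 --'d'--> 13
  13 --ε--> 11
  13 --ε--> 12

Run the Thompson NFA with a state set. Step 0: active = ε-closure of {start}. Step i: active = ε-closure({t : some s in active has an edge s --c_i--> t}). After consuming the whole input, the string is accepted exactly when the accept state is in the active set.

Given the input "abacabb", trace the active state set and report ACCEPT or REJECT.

start: ε-closure({0}) = {0,2,4,6,8}
'a' @ 1: {1,3}  ✓accept
'b' @ 2: {}  — no active states
rest 'acabb' ignored (set empty)
after full input: {}  (accept=1 not in)

Answer: REJECT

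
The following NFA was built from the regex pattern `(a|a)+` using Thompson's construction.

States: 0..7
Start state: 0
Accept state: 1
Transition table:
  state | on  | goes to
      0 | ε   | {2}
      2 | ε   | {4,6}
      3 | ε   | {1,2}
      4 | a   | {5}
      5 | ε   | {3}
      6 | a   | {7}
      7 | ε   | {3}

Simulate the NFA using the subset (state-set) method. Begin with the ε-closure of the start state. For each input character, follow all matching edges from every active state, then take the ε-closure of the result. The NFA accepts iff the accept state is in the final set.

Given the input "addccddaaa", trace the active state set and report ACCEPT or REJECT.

Answer: REJECT

Derivation:
S₀ = ε-closure({0}) = {0,2,4,6}
'a' @ 1: {1,2,3,4,5,6,7}  [accepting]
'd' @ 2: {}  — no active states
rest 'dccddaaa' ignored (set empty)
after full input: {}  (accept=1 not in)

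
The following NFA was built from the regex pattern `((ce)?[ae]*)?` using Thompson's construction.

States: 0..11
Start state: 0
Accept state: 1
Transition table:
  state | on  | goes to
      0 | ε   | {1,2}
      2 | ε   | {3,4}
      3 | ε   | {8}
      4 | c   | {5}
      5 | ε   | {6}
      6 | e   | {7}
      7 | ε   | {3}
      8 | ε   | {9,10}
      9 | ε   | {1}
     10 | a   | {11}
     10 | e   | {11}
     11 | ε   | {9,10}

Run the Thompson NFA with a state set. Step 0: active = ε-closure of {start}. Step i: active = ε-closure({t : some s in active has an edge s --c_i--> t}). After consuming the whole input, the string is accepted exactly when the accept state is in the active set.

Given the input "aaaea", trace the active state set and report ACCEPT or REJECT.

start: ε-closure({0}) = {0,1,2,3,4,8,9,10}
'a' @ 1: {1,9,10,11}  ✓accept
'a' @ 2: {1,9,10,11}  ✓accept
'a' @ 3: {1,9,10,11}  ✓accept
'e' @ 4: {1,9,10,11}  ✓accept
'a' @ 5: {1,9,10,11}  ✓accept
end set {1,9,10,11} — state 1 in

Answer: ACCEPT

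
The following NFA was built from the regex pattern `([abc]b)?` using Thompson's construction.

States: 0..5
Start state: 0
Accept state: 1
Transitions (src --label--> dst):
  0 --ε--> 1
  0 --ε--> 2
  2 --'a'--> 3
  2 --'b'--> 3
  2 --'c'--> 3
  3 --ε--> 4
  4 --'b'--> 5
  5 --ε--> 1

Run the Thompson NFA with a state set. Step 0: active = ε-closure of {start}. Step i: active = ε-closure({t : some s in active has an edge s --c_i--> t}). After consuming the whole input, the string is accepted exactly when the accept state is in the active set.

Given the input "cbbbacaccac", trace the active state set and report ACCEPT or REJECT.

start: ε-closure({0}) = {0,1,2}
'c' @ 1: {3,4}
'b' @ 2: {1,5}  ✓accept
'b' @ 3: {}  — no active states
rest 'bacaccac' ignored (set empty)
end set {} — state 1 not in

Answer: REJECT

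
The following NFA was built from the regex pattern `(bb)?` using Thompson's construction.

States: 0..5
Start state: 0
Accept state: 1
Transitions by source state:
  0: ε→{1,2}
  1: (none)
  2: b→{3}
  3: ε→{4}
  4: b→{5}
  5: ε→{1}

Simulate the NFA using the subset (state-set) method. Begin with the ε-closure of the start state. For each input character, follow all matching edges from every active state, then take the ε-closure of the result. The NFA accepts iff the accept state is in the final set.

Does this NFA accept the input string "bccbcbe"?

S₀ = ε-closure({0}) = {0,1,2}
'b' @ 1: {3,4}
'c' @ 2: {}  — dead — no transitions
rest 'cbcbe' ignored (set empty)
after full input: {}  (accept=1 not in)

Answer: REJECT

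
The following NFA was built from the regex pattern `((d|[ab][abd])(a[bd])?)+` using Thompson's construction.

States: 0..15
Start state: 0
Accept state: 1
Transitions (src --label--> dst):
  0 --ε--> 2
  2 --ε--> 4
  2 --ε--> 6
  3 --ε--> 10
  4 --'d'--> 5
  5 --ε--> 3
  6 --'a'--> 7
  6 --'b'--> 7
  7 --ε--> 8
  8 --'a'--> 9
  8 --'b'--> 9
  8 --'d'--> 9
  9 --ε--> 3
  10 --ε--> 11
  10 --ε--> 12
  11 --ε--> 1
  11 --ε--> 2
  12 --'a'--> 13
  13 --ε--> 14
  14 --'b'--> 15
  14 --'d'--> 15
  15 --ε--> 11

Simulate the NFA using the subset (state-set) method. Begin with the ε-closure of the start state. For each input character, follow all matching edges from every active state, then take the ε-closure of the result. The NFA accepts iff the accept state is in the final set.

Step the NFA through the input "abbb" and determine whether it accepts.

Answer: ACCEPT

Derivation:
initial (ε-close {0}): {0,2,4,6}
'a' @ 1: {7,8}
'b' @ 2: {1,2,3,4,6,9,10,11,12}  ✓accept
'b' @ 3: {7,8}
'b' @ 4: {1,2,3,4,6,9,10,11,12}  ✓accept
end set {1,2,3,4,6,9,10,11,12} — state 1 in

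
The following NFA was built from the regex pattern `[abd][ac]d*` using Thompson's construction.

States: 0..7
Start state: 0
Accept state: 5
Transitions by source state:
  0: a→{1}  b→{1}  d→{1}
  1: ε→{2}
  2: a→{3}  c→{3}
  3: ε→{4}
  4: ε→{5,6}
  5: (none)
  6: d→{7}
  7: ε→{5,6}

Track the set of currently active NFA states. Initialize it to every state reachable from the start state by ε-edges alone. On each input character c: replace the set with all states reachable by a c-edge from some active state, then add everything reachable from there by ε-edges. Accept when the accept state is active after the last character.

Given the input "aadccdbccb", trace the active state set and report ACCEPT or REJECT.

S₀ = ε-closure({0}) = {0}
'a' @ 1: {1,2}
'a' @ 2: {3,4,5,6}  [accepting]
'd' @ 3: {5,6,7}  [accepting]
'c' @ 4: {}  — dead — no transitions
rest 'cdbccb' ignored (set empty)
end set {} — state 5 not in

Answer: REJECT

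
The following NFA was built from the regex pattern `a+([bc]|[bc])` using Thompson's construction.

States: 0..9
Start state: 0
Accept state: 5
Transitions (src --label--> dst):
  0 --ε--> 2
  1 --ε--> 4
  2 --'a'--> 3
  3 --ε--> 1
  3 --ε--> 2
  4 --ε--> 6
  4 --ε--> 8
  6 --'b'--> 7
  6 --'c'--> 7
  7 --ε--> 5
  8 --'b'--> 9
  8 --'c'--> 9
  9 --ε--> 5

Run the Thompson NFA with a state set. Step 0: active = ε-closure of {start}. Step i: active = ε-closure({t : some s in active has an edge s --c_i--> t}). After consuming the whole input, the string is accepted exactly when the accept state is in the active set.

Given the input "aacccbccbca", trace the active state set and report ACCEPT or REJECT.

Answer: REJECT

Trace:
start: ε-closure({0}) = {0,2}
'a' @ 1: {1,2,3,4,6,8}
'a' @ 2: {1,2,3,4,6,8}
'c' @ 3: {5,7,9}  [accepting]
'c' @ 4: {}  — state set empty
rest 'cbccbca' ignored (set empty)
after full input: {}  (accept=5 not in)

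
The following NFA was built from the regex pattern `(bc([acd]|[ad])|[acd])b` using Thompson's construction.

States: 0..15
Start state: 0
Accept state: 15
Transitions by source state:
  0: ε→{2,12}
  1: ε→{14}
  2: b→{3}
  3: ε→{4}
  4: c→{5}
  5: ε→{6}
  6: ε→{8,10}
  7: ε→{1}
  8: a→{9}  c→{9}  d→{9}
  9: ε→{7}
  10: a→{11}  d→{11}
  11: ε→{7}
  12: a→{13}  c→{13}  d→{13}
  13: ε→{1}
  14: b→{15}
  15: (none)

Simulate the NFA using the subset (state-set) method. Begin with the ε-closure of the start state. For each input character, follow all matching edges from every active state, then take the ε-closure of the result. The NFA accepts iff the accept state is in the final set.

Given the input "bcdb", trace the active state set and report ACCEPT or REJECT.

Answer: ACCEPT

Derivation:
start: ε-closure({0}) = {0,2,12}
'b' @ 1: {3,4}
'c' @ 2: {5,6,8,10}
'd' @ 3: {1,7,9,11,14}
'b' @ 4: {15}  (accept∈set)
after full input: {15}  (accept=15 in)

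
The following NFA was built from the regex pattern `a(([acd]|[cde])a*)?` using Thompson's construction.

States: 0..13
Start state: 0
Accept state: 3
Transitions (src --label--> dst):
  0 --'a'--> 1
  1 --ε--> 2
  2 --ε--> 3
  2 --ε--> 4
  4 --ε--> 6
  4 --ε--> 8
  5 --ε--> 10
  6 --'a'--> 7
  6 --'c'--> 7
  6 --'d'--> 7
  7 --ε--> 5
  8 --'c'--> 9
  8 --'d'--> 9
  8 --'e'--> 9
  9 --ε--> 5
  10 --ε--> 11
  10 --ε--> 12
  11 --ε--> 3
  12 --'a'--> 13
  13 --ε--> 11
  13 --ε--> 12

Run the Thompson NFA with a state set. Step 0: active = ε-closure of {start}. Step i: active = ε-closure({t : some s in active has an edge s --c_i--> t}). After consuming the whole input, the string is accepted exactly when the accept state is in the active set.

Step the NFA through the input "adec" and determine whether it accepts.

S₀ = ε-closure({0}) = {0}
'a' @ 1: {1,2,3,4,6,8}  [accepting]
'd' @ 2: {3,5,7,9,10,11,12}  [accepting]
'e' @ 3: {}  — state set empty
rest 'c' ignored (set empty)
end set {} — state 3 not in

Answer: REJECT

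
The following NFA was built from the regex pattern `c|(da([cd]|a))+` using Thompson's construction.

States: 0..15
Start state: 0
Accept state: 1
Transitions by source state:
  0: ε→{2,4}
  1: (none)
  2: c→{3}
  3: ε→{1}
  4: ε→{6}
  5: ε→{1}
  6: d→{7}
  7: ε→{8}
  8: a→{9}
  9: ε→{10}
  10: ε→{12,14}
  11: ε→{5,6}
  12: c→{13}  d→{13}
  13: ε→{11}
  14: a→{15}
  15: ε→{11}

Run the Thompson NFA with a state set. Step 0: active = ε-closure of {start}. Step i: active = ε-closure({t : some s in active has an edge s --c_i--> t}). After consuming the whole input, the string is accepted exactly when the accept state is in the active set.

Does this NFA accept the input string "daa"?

S₀ = ε-closure({0}) = {0,2,4,6}
'd' @ 1: {7,8}
'a' @ 2: {9,10,12,14}
'a' @ 3: {1,5,6,11,15}  [accepting]
end set {1,5,6,11,15} — state 1 in

Answer: ACCEPT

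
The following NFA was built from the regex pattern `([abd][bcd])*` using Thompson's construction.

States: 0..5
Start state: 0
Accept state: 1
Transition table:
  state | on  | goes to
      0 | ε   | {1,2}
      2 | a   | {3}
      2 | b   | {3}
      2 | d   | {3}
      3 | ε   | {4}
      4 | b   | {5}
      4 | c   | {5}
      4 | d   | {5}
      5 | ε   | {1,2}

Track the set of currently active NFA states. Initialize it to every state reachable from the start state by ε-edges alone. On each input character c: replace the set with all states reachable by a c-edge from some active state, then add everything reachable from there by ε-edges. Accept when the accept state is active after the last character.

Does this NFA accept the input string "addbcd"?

Answer: REJECT

Derivation:
start: ε-closure({0}) = {0,1,2}
'a' @ 1: {3,4}
'd' @ 2: {1,2,5}  [accepting]
'd' @ 3: {3,4}
'b' @ 4: {1,2,5}  [accepting]
'c' @ 5: {}  — no active states
rest 'd' ignored (set empty)
after full input: {}  (accept=1 not in)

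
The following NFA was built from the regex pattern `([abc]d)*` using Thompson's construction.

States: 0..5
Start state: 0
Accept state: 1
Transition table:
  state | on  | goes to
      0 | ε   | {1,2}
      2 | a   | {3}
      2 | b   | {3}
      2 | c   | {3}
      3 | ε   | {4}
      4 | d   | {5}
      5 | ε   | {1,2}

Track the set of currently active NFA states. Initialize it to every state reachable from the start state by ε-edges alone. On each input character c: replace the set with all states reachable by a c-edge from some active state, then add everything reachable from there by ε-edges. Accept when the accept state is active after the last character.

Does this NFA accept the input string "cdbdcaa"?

Answer: REJECT

Derivation:
initial (ε-close {0}): {0,1,2}
'c' @ 1: {3,4}
'd' @ 2: {1,2,5}  [accepting]
'b' @ 3: {3,4}
'd' @ 4: {1,2,5}  [accepting]
'c' @ 5: {3,4}
'a' @ 6: {}  — state set empty
rest 'a' ignored (set empty)
end set {} — state 1 not in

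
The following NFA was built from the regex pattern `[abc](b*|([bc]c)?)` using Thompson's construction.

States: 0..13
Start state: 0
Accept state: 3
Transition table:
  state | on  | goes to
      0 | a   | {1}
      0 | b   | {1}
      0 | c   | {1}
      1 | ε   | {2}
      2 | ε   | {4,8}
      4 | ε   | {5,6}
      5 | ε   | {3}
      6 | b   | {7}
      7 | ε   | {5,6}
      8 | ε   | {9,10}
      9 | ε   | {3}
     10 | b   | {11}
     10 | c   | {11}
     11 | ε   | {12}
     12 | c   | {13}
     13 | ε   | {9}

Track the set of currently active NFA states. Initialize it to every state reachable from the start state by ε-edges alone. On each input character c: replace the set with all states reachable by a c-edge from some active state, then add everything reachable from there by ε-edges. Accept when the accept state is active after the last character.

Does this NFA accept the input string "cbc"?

S₀ = ε-closure({0}) = {0}
'c' @ 1: {1,2,3,4,5,6,8,9,10}  ✓accept
'b' @ 2: {3,5,6,7,11,12}  ✓accept
'c' @ 3: {3,9,13}  ✓accept
after full input: {3,9,13}  (accept=3 in)

Answer: ACCEPT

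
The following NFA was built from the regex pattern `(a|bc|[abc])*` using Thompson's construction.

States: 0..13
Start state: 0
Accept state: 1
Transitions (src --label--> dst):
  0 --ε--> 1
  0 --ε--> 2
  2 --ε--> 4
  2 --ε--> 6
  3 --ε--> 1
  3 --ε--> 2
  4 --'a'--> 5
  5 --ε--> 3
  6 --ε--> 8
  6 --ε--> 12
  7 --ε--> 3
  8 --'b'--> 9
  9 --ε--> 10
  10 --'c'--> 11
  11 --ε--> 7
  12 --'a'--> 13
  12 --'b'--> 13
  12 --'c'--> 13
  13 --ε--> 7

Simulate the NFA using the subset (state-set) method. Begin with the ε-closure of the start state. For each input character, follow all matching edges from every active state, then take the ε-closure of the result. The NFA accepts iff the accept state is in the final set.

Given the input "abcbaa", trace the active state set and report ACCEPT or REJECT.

Answer: ACCEPT

Derivation:
initial (ε-close {0}): {0,1,2,4,6,8,12}
'a' @ 1: {1,2,3,4,5,6,7,8,12,13}  [accepting]
'b' @ 2: {1,2,3,4,6,7,8,9,10,12,13}  [accepting]
'c' @ 3: {1,2,3,4,6,7,8,11,12,13}  [accepting]
'b' @ 4: {1,2,3,4,6,7,8,9,10,12,13}  [accepting]
'a' @ 5: {1,2,3,4,5,6,7,8,12,13}  [accepting]
'a' @ 6: {1,2,3,4,5,6,7,8,12,13}  [accepting]
final: {1,2,3,4,5,6,7,8,12,13}; accept 1 in set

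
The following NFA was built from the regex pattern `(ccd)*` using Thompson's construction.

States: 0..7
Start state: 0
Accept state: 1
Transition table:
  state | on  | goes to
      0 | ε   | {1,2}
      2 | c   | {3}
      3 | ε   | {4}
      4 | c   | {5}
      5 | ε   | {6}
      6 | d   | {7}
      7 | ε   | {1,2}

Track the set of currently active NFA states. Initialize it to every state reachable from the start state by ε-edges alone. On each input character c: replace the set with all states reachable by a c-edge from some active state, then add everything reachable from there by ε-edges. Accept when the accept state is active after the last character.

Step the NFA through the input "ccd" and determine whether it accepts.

initial (ε-close {0}): {0,1,2}
'c' @ 1: {3,4}
'c' @ 2: {5,6}
'd' @ 3: {1,2,7}  [accepting]
after full input: {1,2,7}  (accept=1 in)

Answer: ACCEPT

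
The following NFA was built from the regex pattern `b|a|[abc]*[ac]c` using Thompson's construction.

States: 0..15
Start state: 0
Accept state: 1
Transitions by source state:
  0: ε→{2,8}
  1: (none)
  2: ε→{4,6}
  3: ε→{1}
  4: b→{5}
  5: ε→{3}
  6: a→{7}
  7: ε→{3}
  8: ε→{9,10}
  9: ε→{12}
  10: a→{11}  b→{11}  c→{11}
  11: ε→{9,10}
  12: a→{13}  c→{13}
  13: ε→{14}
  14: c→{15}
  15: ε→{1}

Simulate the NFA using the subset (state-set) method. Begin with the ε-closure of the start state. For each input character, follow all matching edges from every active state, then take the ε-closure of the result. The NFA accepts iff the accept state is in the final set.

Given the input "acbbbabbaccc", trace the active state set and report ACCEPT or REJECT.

S₀ = ε-closure({0}) = {0,2,4,6,8,9,10,12}
'a' @ 1: {1,3,7,9,10,11,12,13,14}  [accepting]
'c' @ 2: {1,9,10,11,12,13,14,15}  [accepting]
'b' @ 3: {9,10,11,12}
'b' @ 4: {9,10,11,12}
'b' @ 5: {9,10,11,12}
'a' @ 6: {9,10,11,12,13,14}
'b' @ 7: {9,10,11,12}
'b' @ 8: {9,10,11,12}
'a' @ 9: {9,10,11,12,13,14}
'c' @ 10: {1,9,10,11,12,13,14,15}  [accepting]
'c' @ 11: {1,9,10,11,12,13,14,15}  [accepting]
'c' @ 12: {1,9,10,11,12,13,14,15}  [accepting]
final: {1,9,10,11,12,13,14,15}; accept 1 in set

Answer: ACCEPT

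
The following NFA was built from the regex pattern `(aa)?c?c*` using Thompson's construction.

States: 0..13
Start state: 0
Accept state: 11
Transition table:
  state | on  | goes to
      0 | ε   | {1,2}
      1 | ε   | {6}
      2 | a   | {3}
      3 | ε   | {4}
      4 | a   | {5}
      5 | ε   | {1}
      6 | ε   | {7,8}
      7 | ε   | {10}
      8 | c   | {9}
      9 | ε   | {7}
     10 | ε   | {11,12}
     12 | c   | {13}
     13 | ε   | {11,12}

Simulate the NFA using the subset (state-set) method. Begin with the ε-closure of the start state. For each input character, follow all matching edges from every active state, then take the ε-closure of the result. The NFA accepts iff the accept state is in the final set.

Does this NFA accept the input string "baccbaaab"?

S₀ = ε-closure({0}) = {0,1,2,6,7,8,10,11,12}
'b' @ 1: {}  — dead — no transitions
rest 'accbaaab' ignored (set empty)
final: {}; accept 11 not in set

Answer: REJECT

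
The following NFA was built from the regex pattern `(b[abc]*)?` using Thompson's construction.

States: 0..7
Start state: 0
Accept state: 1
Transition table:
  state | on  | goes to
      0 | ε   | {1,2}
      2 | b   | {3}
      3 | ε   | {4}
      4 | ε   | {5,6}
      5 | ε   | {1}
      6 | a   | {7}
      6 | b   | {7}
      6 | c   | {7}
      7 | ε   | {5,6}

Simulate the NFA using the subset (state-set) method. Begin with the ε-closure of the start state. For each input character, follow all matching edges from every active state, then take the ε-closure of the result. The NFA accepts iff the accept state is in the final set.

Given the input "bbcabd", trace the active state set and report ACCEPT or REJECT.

start: ε-closure({0}) = {0,1,2}
'b' @ 1: {1,3,4,5,6}  [accepting]
'b' @ 2: {1,5,6,7}  [accepting]
'c' @ 3: {1,5,6,7}  [accepting]
'a' @ 4: {1,5,6,7}  [accepting]
'b' @ 5: {1,5,6,7}  [accepting]
'd' @ 6: {}  — state set empty
final: {}; accept 1 not in set

Answer: REJECT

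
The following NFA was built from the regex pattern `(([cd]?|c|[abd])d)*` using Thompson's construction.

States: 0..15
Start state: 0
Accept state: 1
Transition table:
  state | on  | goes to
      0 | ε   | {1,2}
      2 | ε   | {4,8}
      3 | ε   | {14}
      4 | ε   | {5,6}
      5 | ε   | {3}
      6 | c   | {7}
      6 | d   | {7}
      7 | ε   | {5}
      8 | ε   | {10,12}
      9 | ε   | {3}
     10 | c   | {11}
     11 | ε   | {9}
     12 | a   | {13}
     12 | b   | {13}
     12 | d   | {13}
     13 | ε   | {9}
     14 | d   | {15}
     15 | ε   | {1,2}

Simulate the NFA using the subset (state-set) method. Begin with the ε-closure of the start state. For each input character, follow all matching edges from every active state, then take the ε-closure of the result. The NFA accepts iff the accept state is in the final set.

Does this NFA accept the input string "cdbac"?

initial (ε-close {0}): {0,1,2,3,4,5,6,8,10,12,14}
'c' @ 1: {3,5,7,9,11,14}
'd' @ 2: {1,2,3,4,5,6,8,10,12,14,15}  [accepting]
'b' @ 3: {3,9,13,14}
'a' @ 4: {}  — dead — no transitions
rest 'c' ignored (set empty)
after full input: {}  (accept=1 not in)

Answer: REJECT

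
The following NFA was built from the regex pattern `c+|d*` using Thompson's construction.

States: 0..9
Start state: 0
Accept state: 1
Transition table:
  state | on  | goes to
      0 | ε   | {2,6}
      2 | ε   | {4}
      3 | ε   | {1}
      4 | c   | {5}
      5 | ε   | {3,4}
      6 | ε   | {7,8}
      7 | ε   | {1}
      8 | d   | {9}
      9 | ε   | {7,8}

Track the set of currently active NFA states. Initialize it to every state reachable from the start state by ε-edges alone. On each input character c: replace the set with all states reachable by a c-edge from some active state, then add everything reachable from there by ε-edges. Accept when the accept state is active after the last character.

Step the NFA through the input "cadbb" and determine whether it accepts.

Answer: REJECT

Trace:
start: ε-closure({0}) = {0,1,2,4,6,7,8}
'c' @ 1: {1,3,4,5}  ✓accept
'a' @ 2: {}  — state set empty
rest 'dbb' ignored (set empty)
after full input: {}  (accept=1 not in)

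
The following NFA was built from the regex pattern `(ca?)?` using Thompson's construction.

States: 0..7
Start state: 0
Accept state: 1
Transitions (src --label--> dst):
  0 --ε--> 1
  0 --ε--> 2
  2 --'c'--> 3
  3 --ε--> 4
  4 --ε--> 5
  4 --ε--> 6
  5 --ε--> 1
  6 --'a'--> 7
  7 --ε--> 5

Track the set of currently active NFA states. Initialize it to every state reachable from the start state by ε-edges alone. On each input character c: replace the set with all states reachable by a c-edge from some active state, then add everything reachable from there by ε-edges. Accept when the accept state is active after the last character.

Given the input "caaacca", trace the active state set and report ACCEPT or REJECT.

Answer: REJECT

Steps:
S₀ = ε-closure({0}) = {0,1,2}
'c' @ 1: {1,3,4,5,6}  [accepting]
'a' @ 2: {1,5,7}  [accepting]
'a' @ 3: {}  — state set empty
rest 'acca' ignored (set empty)
final: {}; accept 1 not in set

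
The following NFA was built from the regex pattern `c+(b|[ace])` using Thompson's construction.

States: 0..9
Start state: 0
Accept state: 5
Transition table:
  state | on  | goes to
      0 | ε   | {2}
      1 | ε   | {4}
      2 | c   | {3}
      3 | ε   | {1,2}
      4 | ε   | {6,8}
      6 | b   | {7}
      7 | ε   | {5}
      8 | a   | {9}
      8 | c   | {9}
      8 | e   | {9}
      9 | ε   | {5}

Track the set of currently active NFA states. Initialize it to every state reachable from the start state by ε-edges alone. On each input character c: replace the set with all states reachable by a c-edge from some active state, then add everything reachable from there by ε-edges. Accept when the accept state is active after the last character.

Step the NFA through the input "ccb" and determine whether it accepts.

Answer: ACCEPT

Derivation:
initial (ε-close {0}): {0,2}
'c' @ 1: {1,2,3,4,6,8}
'c' @ 2: {1,2,3,4,5,6,8,9}  (accept∈set)
'b' @ 3: {5,7}  (accept∈set)
final: {5,7}; accept 5 in set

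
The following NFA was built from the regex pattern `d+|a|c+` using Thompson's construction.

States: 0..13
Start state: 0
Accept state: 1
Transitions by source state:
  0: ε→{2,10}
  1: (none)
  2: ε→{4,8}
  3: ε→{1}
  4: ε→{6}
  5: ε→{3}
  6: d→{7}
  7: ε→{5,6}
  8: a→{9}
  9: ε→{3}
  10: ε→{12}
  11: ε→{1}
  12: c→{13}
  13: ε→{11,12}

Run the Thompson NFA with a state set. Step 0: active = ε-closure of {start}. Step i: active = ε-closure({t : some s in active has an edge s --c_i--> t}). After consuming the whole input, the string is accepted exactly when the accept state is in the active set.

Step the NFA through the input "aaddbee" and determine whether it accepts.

S₀ = ε-closure({0}) = {0,2,4,6,8,10,12}
'a' @ 1: {1,3,9}  (accept∈set)
'a' @ 2: {}  — state set empty
rest 'ddbee' ignored (set empty)
final: {}; accept 1 not in set

Answer: REJECT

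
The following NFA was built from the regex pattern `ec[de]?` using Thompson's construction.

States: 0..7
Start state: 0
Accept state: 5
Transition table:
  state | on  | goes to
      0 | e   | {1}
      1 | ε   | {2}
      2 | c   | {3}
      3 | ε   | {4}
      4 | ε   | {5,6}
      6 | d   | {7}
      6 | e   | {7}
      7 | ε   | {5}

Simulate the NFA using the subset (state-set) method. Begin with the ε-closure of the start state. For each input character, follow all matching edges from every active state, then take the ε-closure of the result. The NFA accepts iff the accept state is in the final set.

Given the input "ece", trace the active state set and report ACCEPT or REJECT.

initial (ε-close {0}): {0}
'e' @ 1: {1,2}
'c' @ 2: {3,4,5,6}  (accept∈set)
'e' @ 3: {5,7}  (accept∈set)
after full input: {5,7}  (accept=5 in)

Answer: ACCEPT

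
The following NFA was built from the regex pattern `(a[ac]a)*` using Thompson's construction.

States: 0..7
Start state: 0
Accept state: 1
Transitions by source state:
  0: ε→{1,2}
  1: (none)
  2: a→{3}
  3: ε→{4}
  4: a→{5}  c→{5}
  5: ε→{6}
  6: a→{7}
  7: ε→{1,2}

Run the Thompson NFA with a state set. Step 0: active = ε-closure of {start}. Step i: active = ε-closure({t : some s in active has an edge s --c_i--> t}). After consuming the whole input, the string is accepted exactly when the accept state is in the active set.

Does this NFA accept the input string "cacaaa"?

Answer: REJECT

Steps:
S₀ = ε-closure({0}) = {0,1,2}
'c' @ 1: {}  — no active states
rest 'acaaa' ignored (set empty)
end set {} — state 1 not in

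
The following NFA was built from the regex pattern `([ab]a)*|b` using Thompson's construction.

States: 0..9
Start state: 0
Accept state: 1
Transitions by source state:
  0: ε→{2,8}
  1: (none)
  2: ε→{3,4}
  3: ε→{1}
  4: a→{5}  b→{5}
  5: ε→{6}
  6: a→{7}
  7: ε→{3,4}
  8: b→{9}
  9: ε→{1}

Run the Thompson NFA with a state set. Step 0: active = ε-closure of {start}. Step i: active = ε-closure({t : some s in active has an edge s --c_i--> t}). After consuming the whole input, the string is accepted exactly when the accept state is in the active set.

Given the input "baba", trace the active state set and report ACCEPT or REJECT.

initial (ε-close {0}): {0,1,2,3,4,8}
'b' @ 1: {1,5,6,9}  (accept∈set)
'a' @ 2: {1,3,4,7}  (accept∈set)
'b' @ 3: {5,6}
'a' @ 4: {1,3,4,7}  (accept∈set)
final: {1,3,4,7}; accept 1 in set

Answer: ACCEPT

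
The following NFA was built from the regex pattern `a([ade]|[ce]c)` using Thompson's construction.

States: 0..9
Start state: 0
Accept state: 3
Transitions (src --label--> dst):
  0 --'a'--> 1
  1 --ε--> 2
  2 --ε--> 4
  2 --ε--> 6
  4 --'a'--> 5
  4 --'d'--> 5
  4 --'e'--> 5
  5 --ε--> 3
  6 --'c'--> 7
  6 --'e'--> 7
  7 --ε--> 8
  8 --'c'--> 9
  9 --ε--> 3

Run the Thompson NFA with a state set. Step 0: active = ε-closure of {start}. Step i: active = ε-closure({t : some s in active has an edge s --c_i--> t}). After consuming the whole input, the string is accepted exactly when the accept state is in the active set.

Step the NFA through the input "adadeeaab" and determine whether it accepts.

Answer: REJECT

Trace:
initial (ε-close {0}): {0}
'a' @ 1: {1,2,4,6}
'd' @ 2: {3,5}  [accepting]
'a' @ 3: {}  — no active states
rest 'deeaab' ignored (set empty)
final: {}; accept 3 not in set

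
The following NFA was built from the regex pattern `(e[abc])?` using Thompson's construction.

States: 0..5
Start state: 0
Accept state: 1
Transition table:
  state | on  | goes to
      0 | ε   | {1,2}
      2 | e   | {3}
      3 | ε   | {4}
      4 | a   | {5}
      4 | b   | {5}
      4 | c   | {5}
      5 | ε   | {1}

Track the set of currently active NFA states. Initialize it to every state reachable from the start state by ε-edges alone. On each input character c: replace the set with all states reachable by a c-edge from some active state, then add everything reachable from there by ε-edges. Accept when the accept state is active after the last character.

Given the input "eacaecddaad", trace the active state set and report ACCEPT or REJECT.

Answer: REJECT

Derivation:
initial (ε-close {0}): {0,1,2}
'e' @ 1: {3,4}
'a' @ 2: {1,5}  (accept∈set)
'c' @ 3: {}  — no active states
rest 'aecddaad' ignored (set empty)
after full input: {}  (accept=1 not in)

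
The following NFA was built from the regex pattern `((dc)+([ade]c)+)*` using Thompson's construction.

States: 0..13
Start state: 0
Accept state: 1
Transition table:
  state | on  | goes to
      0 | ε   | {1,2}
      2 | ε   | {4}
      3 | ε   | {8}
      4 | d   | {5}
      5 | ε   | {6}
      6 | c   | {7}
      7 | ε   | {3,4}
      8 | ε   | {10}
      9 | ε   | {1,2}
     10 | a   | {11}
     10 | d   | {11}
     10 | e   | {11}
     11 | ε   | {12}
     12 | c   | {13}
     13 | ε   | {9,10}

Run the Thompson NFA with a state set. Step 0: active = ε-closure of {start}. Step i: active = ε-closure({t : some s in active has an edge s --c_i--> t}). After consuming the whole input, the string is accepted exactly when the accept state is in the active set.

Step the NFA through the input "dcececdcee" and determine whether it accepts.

S₀ = ε-closure({0}) = {0,1,2,4}
'd' @ 1: {5,6}
'c' @ 2: {3,4,7,8,10}
'e' @ 3: {11,12}
'c' @ 4: {1,2,4,9,10,13}  [accepting]
'e' @ 5: {11,12}
'c' @ 6: {1,2,4,9,10,13}  [accepting]
'd' @ 7: {5,6,11,12}
'c' @ 8: {1,2,3,4,7,8,9,10,13}  [accepting]
'e' @ 9: {11,12}
'e' @ 10: {}  — state set empty
end set {} — state 1 not in

Answer: REJECT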